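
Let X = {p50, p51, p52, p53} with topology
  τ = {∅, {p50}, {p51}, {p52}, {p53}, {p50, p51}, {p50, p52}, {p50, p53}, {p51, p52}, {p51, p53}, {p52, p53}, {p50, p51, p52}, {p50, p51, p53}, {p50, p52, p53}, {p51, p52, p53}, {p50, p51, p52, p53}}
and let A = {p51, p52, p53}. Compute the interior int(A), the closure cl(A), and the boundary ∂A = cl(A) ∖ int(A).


int(A) = {p51, p52, p53}, cl(A) = {p51, p52, p53}, ∂A = ∅.

Closed sets in (X, τ) are complements of opens:
  closed(X, τ) = {∅, {p50}, {p51}, {p52}, {p53}, {p50, p51}, {p50, p52}, {p50, p53}, {p51, p52}, {p51, p53}, {p52, p53}, {p50, p51, p52}, {p50, p51, p53}, {p50, p52, p53}, {p51, p52, p53}, {p50, p51, p52, p53}}.
int(A) = ⋃ {U ∈ τ : U ⊆ A}. Opens contained in A: ∅, {p51}, {p52}, {p53}, {p51, p52}, {p51, p53}, {p52, p53}, {p51, p52, p53}.
Taking the union of these: int(A) = {p51, p52, p53}.
cl(A) = ⋂ {C closed : A ⊆ C}. Closed sets containing A: {p51, p52, p53}, {p50, p51, p52, p53}.
Intersecting these: cl(A) = {p51, p52, p53}.
∂A = cl(A) ∖ int(A) = {p51, p52, p53} ∖ {p51, p52, p53} = ∅.


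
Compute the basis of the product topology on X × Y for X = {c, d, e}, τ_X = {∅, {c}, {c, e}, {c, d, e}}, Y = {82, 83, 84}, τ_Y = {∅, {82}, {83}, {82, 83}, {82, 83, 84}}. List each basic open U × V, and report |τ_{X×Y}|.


Basis B = {∅ × ∅, {c} × {82}, {c} × {83}, {c} × {82, 83}, {c, e} × {82}, {c, e} × {83}, {c} × {82, 83, 84}, {c, d, e} × {82}, {c, d, e} × {83}, {c, e} × {82, 83}, {c, e} × {82, 83, 84}, {c, d, e} × {82, 83}, {c, d, e} × {82, 83, 84}}; |τ_{X×Y}| = 30.

Enumerate products U × V with U ∈ τ_X, V ∈ τ_Y (deduplicated):
  ∅ × ∅ = {} (∅)
  {c} × {82} = {(c,82)}
  {c} × {83} = {(c,83)}
  {c} × {82, 83} = {(c,82), (c,83)}
  {c, e} × {82} = {(c,82), (e,82)}
  {c, e} × {83} = {(c,83), (e,83)}
  {c} × {82, 83, 84} = {(c,82), (c,83), (c,84)}
  {c, d, e} × {82} = {(c,82), (d,82), (e,82)}
  {c, d, e} × {83} = {(c,83), (d,83), (e,83)}
  {c, e} × {82, 83} = {(c,82), (c,83), (e,82), (e,83)}
  {c, e} × {82, 83, 84} = {(c,82), (c,83), (c,84), (e,82), (e,83), (e,84)}
  {c, d, e} × {82, 83} = {(c,82), (c,83), (d,82), (d,83), (e,82), (e,83)}
  {c, d, e} × {82, 83, 84} = {(c,82), (c,83), (c,84), (d,82), (d,83), (d,84), (e,82), (e,83), (e,84)}
These 13 distinct sets form the basis B.
Close under arbitrary unions to get τ_{X×Y}; counting gives |τ_{X×Y}| = 30.


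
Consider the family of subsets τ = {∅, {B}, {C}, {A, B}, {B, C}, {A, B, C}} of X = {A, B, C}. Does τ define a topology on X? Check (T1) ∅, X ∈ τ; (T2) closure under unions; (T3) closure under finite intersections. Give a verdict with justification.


τ IS a topology on X.

Axiom (T1): ∅ ∈ τ? Yes; X ∈ τ? Yes.
Axiom (T2/T3): check pairwise unions and intersections of members of τ.
All pairwise intersections and unions checked — each lies in τ. Therefore τ satisfies (T1), (T2), (T3): it IS a topology on X.


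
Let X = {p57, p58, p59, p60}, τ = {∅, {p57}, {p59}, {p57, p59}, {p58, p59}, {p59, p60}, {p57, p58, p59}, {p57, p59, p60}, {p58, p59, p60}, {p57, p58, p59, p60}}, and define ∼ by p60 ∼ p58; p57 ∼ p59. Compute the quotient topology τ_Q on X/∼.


X/∼ = {[p57=p59], [p58=p60]}; |τ_Q| = 3.

Equivalence classes: [p57=p59], [p58=p60].
Quotient map π: X → X/∼ sends p57 ↦ [p57=p59], p58 ↦ [p58=p60], p59 ↦ [p57=p59], p60 ↦ [p58=p60].
For each subset V ⊆ X/∼, compute π^{-1}(V) ⊆ X and check whether π^{-1}(V) ∈ τ. V is open in τ_Q iff π^{-1}(V) ∈ τ.
  V = {}: π^{-1}(V) = ∅ ∈ τ ✓.
  V = {[p57=p59]}: π^{-1}(V) = {p57, p59} ∈ τ ✓.
  V = {[p58=p60]}: π^{-1}(V) = {p58, p60} ∉ τ ✗.
  V = {[p57=p59], [p58=p60]}: π^{-1}(V) = {p57, p58, p59, p60} ∈ τ ✓.
Open sets in the quotient: τ_Q = {{}, {[p57=p59]}, {[p57=p59], [p58=p60]}} (3 elements).


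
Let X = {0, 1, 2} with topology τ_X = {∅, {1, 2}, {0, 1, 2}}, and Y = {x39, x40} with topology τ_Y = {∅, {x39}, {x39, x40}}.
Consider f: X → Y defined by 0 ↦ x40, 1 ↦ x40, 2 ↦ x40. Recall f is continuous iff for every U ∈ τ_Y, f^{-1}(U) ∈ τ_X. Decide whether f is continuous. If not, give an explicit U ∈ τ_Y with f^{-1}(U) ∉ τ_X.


f IS continuous.

Compute f^{-1}(U) for each U ∈ τ_Y:
  U = ∅: f^{-1}(U) = ∅ ∈ τ_X ✓.
  U = {x39}: f^{-1}(U) = ∅ ∈ τ_X ✓.
  U = {x39, x40}: f^{-1}(U) = {0, 1, 2} ∈ τ_X ✓.
Every preimage lies in τ_X, so f IS continuous.


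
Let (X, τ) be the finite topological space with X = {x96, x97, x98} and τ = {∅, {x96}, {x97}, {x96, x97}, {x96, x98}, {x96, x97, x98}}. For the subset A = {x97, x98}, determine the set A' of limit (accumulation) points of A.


A' = ∅

For each x ∈ X, list the open sets U ∈ τ with x ∈ U, then check whether U ∩ (A ∖ {x}) ≠ ∅ for every such U.
  x = x96: open {x96} ∋ x has {x96} ∩ (A ∖ {x96}) = ∅, so x is NOT a limit point.
  x = x97: open {x97} ∋ x has {x97} ∩ (A ∖ {x97}) = ∅, so x is NOT a limit point.
  x = x98: open {x96, x98} ∋ x has {x96, x98} ∩ (A ∖ {x98}) = ∅, so x is NOT a limit point.
Collecting: A' = ∅.


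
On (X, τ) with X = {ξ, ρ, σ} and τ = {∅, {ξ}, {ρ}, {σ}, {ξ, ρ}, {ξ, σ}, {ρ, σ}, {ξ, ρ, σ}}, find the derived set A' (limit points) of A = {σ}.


A' = ∅

For each x ∈ X, list the open sets U ∈ τ with x ∈ U, then check whether U ∩ (A ∖ {x}) ≠ ∅ for every such U.
  x = ξ: open {ξ} ∋ x has {ξ} ∩ (A ∖ {ξ}) = ∅, so x is NOT a limit point.
  x = ρ: open {ρ} ∋ x has {ρ} ∩ (A ∖ {ρ}) = ∅, so x is NOT a limit point.
  x = σ: open {σ} ∋ x has {σ} ∩ (A ∖ {σ}) = ∅, so x is NOT a limit point.
Collecting: A' = ∅.


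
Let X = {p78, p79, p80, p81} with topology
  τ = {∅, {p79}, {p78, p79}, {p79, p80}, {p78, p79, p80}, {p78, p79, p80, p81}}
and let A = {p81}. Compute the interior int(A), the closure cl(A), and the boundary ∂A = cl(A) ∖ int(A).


int(A) = ∅, cl(A) = {p81}, ∂A = {p81}.

Closed sets in (X, τ) are complements of opens:
  closed(X, τ) = {∅, {p81}, {p78, p81}, {p80, p81}, {p78, p80, p81}, {p78, p79, p80, p81}}.
int(A) = ⋃ {U ∈ τ : U ⊆ A}. Opens contained in A: ∅.
Taking the union of these: int(A) = ∅.
cl(A) = ⋂ {C closed : A ⊆ C}. Closed sets containing A: {p81}, {p78, p81}, {p80, p81}, {p78, p80, p81}, {p78, p79, p80, p81}.
Intersecting these: cl(A) = {p81}.
∂A = cl(A) ∖ int(A) = {p81} ∖ ∅ = {p81}.


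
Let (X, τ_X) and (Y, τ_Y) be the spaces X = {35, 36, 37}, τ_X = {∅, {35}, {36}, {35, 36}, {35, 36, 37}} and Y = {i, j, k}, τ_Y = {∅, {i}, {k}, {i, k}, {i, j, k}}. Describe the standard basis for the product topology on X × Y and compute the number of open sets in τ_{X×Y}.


Basis B = {∅ × ∅, {35} × {i}, {35} × {k}, {36} × {i}, {36} × {k}, {35} × {i, k}, {35, 36} × {i}, {35, 36} × {k}, {36} × {i, k}, {35} × {i, j, k}, {35, 36, 37} × {i}, {35, 36, 37} × {k}, {36} × {i, j, k}, {35, 36} × {i, k}, {35, 36} × {i, j, k}, {35, 36, 37} × {i, k}, {35, 36, 37} × {i, j, k}}; |τ_{X×Y}| = 48.

Enumerate products U × V with U ∈ τ_X, V ∈ τ_Y (deduplicated):
  ∅ × ∅ = {} (∅)
  {35} × {i} = {(35,i)}
  {35} × {k} = {(35,k)}
  {36} × {i} = {(36,i)}
  {36} × {k} = {(36,k)}
  {35} × {i, k} = {(35,i), (35,k)}
  {35, 36} × {i} = {(35,i), (36,i)}
  {35, 36} × {k} = {(35,k), (36,k)}
  {36} × {i, k} = {(36,i), (36,k)}
  {35} × {i, j, k} = {(35,i), (35,j), (35,k)}
  {35, 36, 37} × {i} = {(35,i), (36,i), (37,i)}
  {35, 36, 37} × {k} = {(35,k), (36,k), (37,k)}
  {36} × {i, j, k} = {(36,i), (36,j), (36,k)}
  {35, 36} × {i, k} = {(35,i), (35,k), (36,i), (36,k)}
  {35, 36} × {i, j, k} = {(35,i), (35,j), (35,k), (36,i), (36,j), (36,k)}
  {35, 36, 37} × {i, k} = {(35,i), (35,k), (36,i), (36,k), (37,i), (37,k)}
  {35, 36, 37} × {i, j, k} = {(35,i), (35,j), (35,k), (36,i), (36,j), (36,k), (37,i), (37,j), (37,k)}
These 17 distinct sets form the basis B.
Close under arbitrary unions to get τ_{X×Y}; counting gives |τ_{X×Y}| = 48.


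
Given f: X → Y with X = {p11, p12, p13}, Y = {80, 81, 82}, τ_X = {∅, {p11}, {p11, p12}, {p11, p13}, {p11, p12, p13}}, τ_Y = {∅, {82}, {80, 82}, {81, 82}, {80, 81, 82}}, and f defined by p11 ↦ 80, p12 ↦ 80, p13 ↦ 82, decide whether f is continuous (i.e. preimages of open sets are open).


f is NOT continuous.

Compute f^{-1}(U) for each U ∈ τ_Y:
  U = ∅: f^{-1}(U) = ∅ ∈ τ_X ✓.
  U = {82}: f^{-1}(U) = {p13} ∉ τ_X ✗.
  U = {80, 82}: f^{-1}(U) = {p11, p12, p13} ∈ τ_X ✓.
  U = {81, 82}: f^{-1}(U) = {p13} ∉ τ_X ✗.
  U = {80, 81, 82}: f^{-1}(U) = {p11, p12, p13} ∈ τ_X ✓.
Found U = {82} with f^{-1}(U) = {p13} not in τ_X. Therefore f is NOT continuous.


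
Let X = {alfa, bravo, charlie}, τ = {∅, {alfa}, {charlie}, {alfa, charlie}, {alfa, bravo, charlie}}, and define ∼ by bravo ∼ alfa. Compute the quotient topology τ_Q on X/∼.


X/∼ = {[alfa=bravo], [charlie]}; |τ_Q| = 3.

Equivalence classes: [alfa=bravo], [charlie].
Quotient map π: X → X/∼ sends alfa ↦ [alfa=bravo], bravo ↦ [alfa=bravo], charlie ↦ [charlie].
For each subset V ⊆ X/∼, compute π^{-1}(V) ⊆ X and check whether π^{-1}(V) ∈ τ. V is open in τ_Q iff π^{-1}(V) ∈ τ.
  V = {}: π^{-1}(V) = ∅ ∈ τ ✓.
  V = {[alfa=bravo]}: π^{-1}(V) = {alfa, bravo} ∉ τ ✗.
  V = {[charlie]}: π^{-1}(V) = {charlie} ∈ τ ✓.
  V = {[alfa=bravo], [charlie]}: π^{-1}(V) = {alfa, bravo, charlie} ∈ τ ✓.
Open sets in the quotient: τ_Q = {{}, {[charlie]}, {[alfa=bravo], [charlie]}} (3 elements).


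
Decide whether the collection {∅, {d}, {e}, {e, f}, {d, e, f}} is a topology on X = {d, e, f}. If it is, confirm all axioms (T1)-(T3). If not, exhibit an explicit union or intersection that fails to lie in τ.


τ is NOT a topology on X.

Axiom (T1): ∅ ∈ τ? Yes; X ∈ τ? Yes.
Axiom (T2/T3): check pairwise unions and intersections of members of τ.
Counterexample for (T2): {d} ∪ {e} = {d, e} ∉ τ. Therefore τ is NOT a topology.


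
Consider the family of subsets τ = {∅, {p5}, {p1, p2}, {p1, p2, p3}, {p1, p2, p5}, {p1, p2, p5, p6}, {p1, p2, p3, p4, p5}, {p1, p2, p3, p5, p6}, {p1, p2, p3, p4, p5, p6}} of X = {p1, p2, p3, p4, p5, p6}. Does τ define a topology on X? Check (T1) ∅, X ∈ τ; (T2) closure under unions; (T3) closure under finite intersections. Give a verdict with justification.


τ is NOT a topology on X.

Axiom (T1): ∅ ∈ τ? Yes; X ∈ τ? Yes.
Axiom (T2/T3): check pairwise unions and intersections of members of τ.
Counterexample for (T2): {p5} ∪ {p1, p2, p3} = {p1, p2, p3, p5} ∉ τ. Therefore τ is NOT a topology.


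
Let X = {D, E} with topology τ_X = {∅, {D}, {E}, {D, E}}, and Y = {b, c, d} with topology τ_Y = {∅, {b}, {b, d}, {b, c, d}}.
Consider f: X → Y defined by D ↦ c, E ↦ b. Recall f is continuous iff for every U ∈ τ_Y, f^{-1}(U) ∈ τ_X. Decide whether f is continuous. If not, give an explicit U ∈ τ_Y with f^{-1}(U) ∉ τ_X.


f IS continuous.

Compute f^{-1}(U) for each U ∈ τ_Y:
  U = ∅: f^{-1}(U) = ∅ ∈ τ_X ✓.
  U = {b}: f^{-1}(U) = {E} ∈ τ_X ✓.
  U = {b, d}: f^{-1}(U) = {E} ∈ τ_X ✓.
  U = {b, c, d}: f^{-1}(U) = {D, E} ∈ τ_X ✓.
Every preimage lies in τ_X, so f IS continuous.


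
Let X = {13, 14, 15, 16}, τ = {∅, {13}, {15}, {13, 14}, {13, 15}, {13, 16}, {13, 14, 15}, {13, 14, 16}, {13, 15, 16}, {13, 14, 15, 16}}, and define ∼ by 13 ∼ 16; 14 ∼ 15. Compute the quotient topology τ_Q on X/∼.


X/∼ = {[13=16], [14=15]}; |τ_Q| = 3.

Equivalence classes: [13=16], [14=15].
Quotient map π: X → X/∼ sends 13 ↦ [13=16], 14 ↦ [14=15], 15 ↦ [14=15], 16 ↦ [13=16].
For each subset V ⊆ X/∼, compute π^{-1}(V) ⊆ X and check whether π^{-1}(V) ∈ τ. V is open in τ_Q iff π^{-1}(V) ∈ τ.
  V = {}: π^{-1}(V) = ∅ ∈ τ ✓.
  V = {[13=16]}: π^{-1}(V) = {13, 16} ∈ τ ✓.
  V = {[14=15]}: π^{-1}(V) = {14, 15} ∉ τ ✗.
  V = {[13=16], [14=15]}: π^{-1}(V) = {13, 14, 15, 16} ∈ τ ✓.
Open sets in the quotient: τ_Q = {{}, {[13=16]}, {[13=16], [14=15]}} (3 elements).


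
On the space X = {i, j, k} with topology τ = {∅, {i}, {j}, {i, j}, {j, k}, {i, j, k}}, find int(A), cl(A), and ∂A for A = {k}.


int(A) = ∅, cl(A) = {k}, ∂A = {k}.

Closed sets in (X, τ) are complements of opens:
  closed(X, τ) = {∅, {i}, {k}, {i, k}, {j, k}, {i, j, k}}.
int(A) = ⋃ {U ∈ τ : U ⊆ A}. Opens contained in A: ∅.
Taking the union of these: int(A) = ∅.
cl(A) = ⋂ {C closed : A ⊆ C}. Closed sets containing A: {k}, {i, k}, {j, k}, {i, j, k}.
Intersecting these: cl(A) = {k}.
∂A = cl(A) ∖ int(A) = {k} ∖ ∅ = {k}.


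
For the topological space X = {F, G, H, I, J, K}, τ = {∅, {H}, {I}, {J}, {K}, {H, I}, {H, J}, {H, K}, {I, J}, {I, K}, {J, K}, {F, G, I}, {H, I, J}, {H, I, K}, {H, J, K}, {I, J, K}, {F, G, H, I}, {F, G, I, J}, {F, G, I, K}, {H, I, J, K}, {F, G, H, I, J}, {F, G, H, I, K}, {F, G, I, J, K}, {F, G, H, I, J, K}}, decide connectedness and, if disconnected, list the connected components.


(X, τ) is disconnected; components = [{H}, {J}, {K}, {F, G, I}].

Find clopen sets (U ∈ τ with X ∖ U ∈ τ):
  U = ∅, X ∖ U = {F, G, H, I, J, K} — both open, so U is clopen.
  U = {H}, X ∖ U = {F, G, I, J, K} — both open, so U is clopen.
  U = {J}, X ∖ U = {F, G, H, I, K} — both open, so U is clopen.
  U = {K}, X ∖ U = {F, G, H, I, J} — both open, so U is clopen.
  U = {H, J}, X ∖ U = {F, G, I, K} — both open, so U is clopen.
  U = {H, K}, X ∖ U = {F, G, I, J} — both open, so U is clopen.
  U = {J, K}, X ∖ U = {F, G, H, I} — both open, so U is clopen.
  U = {F, G, I}, X ∖ U = {H, J, K} — both open, so U is clopen.
  U = {H, J, K}, X ∖ U = {F, G, I} — both open, so U is clopen.
  U = {F, G, H, I}, X ∖ U = {J, K} — both open, so U is clopen.
  U = {F, G, I, J}, X ∖ U = {H, K} — both open, so U is clopen.
  U = {F, G, I, K}, X ∖ U = {H, J} — both open, so U is clopen.
  U = {F, G, H, I, J}, X ∖ U = {K} — both open, so U is clopen.
  U = {F, G, H, I, K}, X ∖ U = {J} — both open, so U is clopen.
  U = {F, G, I, J, K}, X ∖ U = {H} — both open, so U is clopen.
  U = {F, G, H, I, J, K}, X ∖ U = ∅ — both open, so U is clopen.
Nontrivial clopen(s) exist: e.g. {J, K}. So (X, τ) is disconnected.
Compute connected components by grouping points that agree on all clopens:
  component: {H}
  component: {J}
  component: {K}
  component: {F, G, I}


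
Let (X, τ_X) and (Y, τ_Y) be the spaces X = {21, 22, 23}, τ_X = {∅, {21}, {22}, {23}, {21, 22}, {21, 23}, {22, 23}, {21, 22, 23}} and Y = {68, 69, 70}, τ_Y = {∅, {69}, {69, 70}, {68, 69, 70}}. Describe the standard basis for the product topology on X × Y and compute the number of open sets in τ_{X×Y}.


Basis B = {∅ × ∅, {21} × {69}, {22} × {69}, {23} × {69}, {21} × {69, 70}, {21, 22} × {69}, {21, 23} × {69}, {22} × {69, 70}, {22, 23} × {69}, {23} × {69, 70}, {21} × {68, 69, 70}, {21, 22, 23} × {69}, {22} × {68, 69, 70}, {23} × {68, 69, 70}, {21, 22} × {69, 70}, {21, 23} × {69, 70}, {22, 23} × {69, 70}, {21, 22} × {68, 69, 70}, {21, 23} × {68, 69, 70}, {21, 22, 23} × {69, 70}, {22, 23} × {68, 69, 70}, {21, 22, 23} × {68, 69, 70}}; |τ_{X×Y}| = 64.

Enumerate products U × V with U ∈ τ_X, V ∈ τ_Y (deduplicated):
  ∅ × ∅ = {} (∅)
  {21} × {69} = {(21,69)}
  {22} × {69} = {(22,69)}
  {23} × {69} = {(23,69)}
  {21} × {69, 70} = {(21,69), (21,70)}
  {21, 22} × {69} = {(21,69), (22,69)}
  {21, 23} × {69} = {(21,69), (23,69)}
  {22} × {69, 70} = {(22,69), (22,70)}
  {22, 23} × {69} = {(22,69), (23,69)}
  {23} × {69, 70} = {(23,69), (23,70)}
  {21} × {68, 69, 70} = {(21,68), (21,69), (21,70)}
  {21, 22, 23} × {69} = {(21,69), (22,69), (23,69)}
  {22} × {68, 69, 70} = {(22,68), (22,69), (22,70)}
  {23} × {68, 69, 70} = {(23,68), (23,69), (23,70)}
  {21, 22} × {69, 70} = {(21,69), (21,70), (22,69), (22,70)}
  {21, 23} × {69, 70} = {(21,69), (21,70), (23,69), (23,70)}
  {22, 23} × {69, 70} = {(22,69), (22,70), (23,69), (23,70)}
  {21, 22} × {68, 69, 70} = {(21,68), (21,69), (21,70), (22,68), (22,69), (22,70)}
  {21, 23} × {68, 69, 70} = {(21,68), (21,69), (21,70), (23,68), (23,69), (23,70)}
  {21, 22, 23} × {69, 70} = {(21,69), (21,70), (22,69), (22,70), (23,69), (23,70)}
  {22, 23} × {68, 69, 70} = {(22,68), (22,69), (22,70), (23,68), (23,69), (23,70)}
  {21, 22, 23} × {68, 69, 70} = {(21,68), (21,69), (21,70), (22,68), (22,69), (22,70), (23,68), (23,69), (23,70)}
These 22 distinct sets form the basis B.
Close under arbitrary unions to get τ_{X×Y}; counting gives |τ_{X×Y}| = 64.


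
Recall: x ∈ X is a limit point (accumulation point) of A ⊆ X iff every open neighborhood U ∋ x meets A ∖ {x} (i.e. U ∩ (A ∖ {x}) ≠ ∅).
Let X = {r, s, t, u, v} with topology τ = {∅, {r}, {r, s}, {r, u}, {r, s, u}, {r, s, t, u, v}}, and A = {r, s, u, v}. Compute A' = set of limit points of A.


A' = {s, t, u, v}

For each x ∈ X, list the open sets U ∈ τ with x ∈ U, then check whether U ∩ (A ∖ {x}) ≠ ∅ for every such U.
  x = r: open {r} ∋ x has {r} ∩ (A ∖ {r}) = ∅, so x is NOT a limit point.
  x = s: opens ∋ x are {r, s}, {r, s, u}, {r, s, t, u, v}; each meets A ∖ {s}, so x IS a limit point.
  x = t: opens ∋ x are {r, s, t, u, v}; each meets A ∖ {t}, so x IS a limit point.
  x = u: opens ∋ x are {r, u}, {r, s, u}, {r, s, t, u, v}; each meets A ∖ {u}, so x IS a limit point.
  x = v: opens ∋ x are {r, s, t, u, v}; each meets A ∖ {v}, so x IS a limit point.
Collecting: A' = {s, t, u, v}.


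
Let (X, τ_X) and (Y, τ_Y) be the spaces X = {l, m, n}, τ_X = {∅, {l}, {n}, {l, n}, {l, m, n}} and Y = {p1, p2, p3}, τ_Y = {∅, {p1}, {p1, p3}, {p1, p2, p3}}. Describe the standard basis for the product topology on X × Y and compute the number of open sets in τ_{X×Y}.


Basis B = {∅ × ∅, {l} × {p1}, {n} × {p1}, {l} × {p1, p3}, {l, n} × {p1}, {n} × {p1, p3}, {l} × {p1, p2, p3}, {l, m, n} × {p1}, {n} × {p1, p2, p3}, {l, n} × {p1, p3}, {l, n} × {p1, p2, p3}, {l, m, n} × {p1, p3}, {l, m, n} × {p1, p2, p3}}; |τ_{X×Y}| = 30.

Enumerate products U × V with U ∈ τ_X, V ∈ τ_Y (deduplicated):
  ∅ × ∅ = {} (∅)
  {l} × {p1} = {(l,p1)}
  {n} × {p1} = {(n,p1)}
  {l} × {p1, p3} = {(l,p1), (l,p3)}
  {l, n} × {p1} = {(l,p1), (n,p1)}
  {n} × {p1, p3} = {(n,p1), (n,p3)}
  {l} × {p1, p2, p3} = {(l,p1), (l,p2), (l,p3)}
  {l, m, n} × {p1} = {(l,p1), (m,p1), (n,p1)}
  {n} × {p1, p2, p3} = {(n,p1), (n,p2), (n,p3)}
  {l, n} × {p1, p3} = {(l,p1), (l,p3), (n,p1), (n,p3)}
  {l, n} × {p1, p2, p3} = {(l,p1), (l,p2), (l,p3), (n,p1), (n,p2), (n,p3)}
  {l, m, n} × {p1, p3} = {(l,p1), (l,p3), (m,p1), (m,p3), (n,p1), (n,p3)}
  {l, m, n} × {p1, p2, p3} = {(l,p1), (l,p2), (l,p3), (m,p1), (m,p2), (m,p3), (n,p1), (n,p2), (n,p3)}
These 13 distinct sets form the basis B.
Close under arbitrary unions to get τ_{X×Y}; counting gives |τ_{X×Y}| = 30.


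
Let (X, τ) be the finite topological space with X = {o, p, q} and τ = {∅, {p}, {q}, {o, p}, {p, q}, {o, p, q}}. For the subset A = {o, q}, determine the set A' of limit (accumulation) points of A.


A' = ∅

For each x ∈ X, list the open sets U ∈ τ with x ∈ U, then check whether U ∩ (A ∖ {x}) ≠ ∅ for every such U.
  x = o: open {o, p} ∋ x has {o, p} ∩ (A ∖ {o}) = ∅, so x is NOT a limit point.
  x = p: open {p} ∋ x has {p} ∩ (A ∖ {p}) = ∅, so x is NOT a limit point.
  x = q: open {q} ∋ x has {q} ∩ (A ∖ {q}) = ∅, so x is NOT a limit point.
Collecting: A' = ∅.


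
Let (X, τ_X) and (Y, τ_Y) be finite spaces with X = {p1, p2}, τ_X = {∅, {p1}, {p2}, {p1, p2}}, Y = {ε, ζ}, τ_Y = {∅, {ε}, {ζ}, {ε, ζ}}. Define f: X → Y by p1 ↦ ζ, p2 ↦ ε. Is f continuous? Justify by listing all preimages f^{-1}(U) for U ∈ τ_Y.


f IS continuous.

Compute f^{-1}(U) for each U ∈ τ_Y:
  U = ∅: f^{-1}(U) = ∅ ∈ τ_X ✓.
  U = {ε}: f^{-1}(U) = {p2} ∈ τ_X ✓.
  U = {ζ}: f^{-1}(U) = {p1} ∈ τ_X ✓.
  U = {ε, ζ}: f^{-1}(U) = {p1, p2} ∈ τ_X ✓.
Every preimage lies in τ_X, so f IS continuous.


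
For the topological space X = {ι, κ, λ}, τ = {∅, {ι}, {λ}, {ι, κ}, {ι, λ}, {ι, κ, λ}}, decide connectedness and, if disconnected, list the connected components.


(X, τ) is disconnected; components = [{λ}, {ι, κ}].

Find clopen sets (U ∈ τ with X ∖ U ∈ τ):
  U = ∅, X ∖ U = {ι, κ, λ} — both open, so U is clopen.
  U = {λ}, X ∖ U = {ι, κ} — both open, so U is clopen.
  U = {ι, κ}, X ∖ U = {λ} — both open, so U is clopen.
  U = {ι, κ, λ}, X ∖ U = ∅ — both open, so U is clopen.
Nontrivial clopen(s) exist: e.g. {ι, κ}. So (X, τ) is disconnected.
Compute connected components by grouping points that agree on all clopens:
  component: {λ}
  component: {ι, κ}


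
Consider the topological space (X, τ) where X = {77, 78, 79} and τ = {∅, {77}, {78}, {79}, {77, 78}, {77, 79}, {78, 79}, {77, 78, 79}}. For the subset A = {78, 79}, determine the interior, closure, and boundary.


int(A) = {78, 79}, cl(A) = {78, 79}, ∂A = ∅.

Closed sets in (X, τ) are complements of opens:
  closed(X, τ) = {∅, {77}, {78}, {79}, {77, 78}, {77, 79}, {78, 79}, {77, 78, 79}}.
int(A) = ⋃ {U ∈ τ : U ⊆ A}. Opens contained in A: ∅, {78}, {79}, {78, 79}.
Taking the union of these: int(A) = {78, 79}.
cl(A) = ⋂ {C closed : A ⊆ C}. Closed sets containing A: {78, 79}, {77, 78, 79}.
Intersecting these: cl(A) = {78, 79}.
∂A = cl(A) ∖ int(A) = {78, 79} ∖ {78, 79} = ∅.


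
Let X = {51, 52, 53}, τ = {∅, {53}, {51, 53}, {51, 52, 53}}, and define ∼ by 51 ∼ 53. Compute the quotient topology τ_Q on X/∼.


X/∼ = {[51=53], [52]}; |τ_Q| = 3.

Equivalence classes: [51=53], [52].
Quotient map π: X → X/∼ sends 51 ↦ [51=53], 52 ↦ [52], 53 ↦ [51=53].
For each subset V ⊆ X/∼, compute π^{-1}(V) ⊆ X and check whether π^{-1}(V) ∈ τ. V is open in τ_Q iff π^{-1}(V) ∈ τ.
  V = {}: π^{-1}(V) = ∅ ∈ τ ✓.
  V = {[51=53]}: π^{-1}(V) = {51, 53} ∈ τ ✓.
  V = {[52]}: π^{-1}(V) = {52} ∉ τ ✗.
  V = {[51=53], [52]}: π^{-1}(V) = {51, 52, 53} ∈ τ ✓.
Open sets in the quotient: τ_Q = {{}, {[51=53]}, {[51=53], [52]}} (3 elements).


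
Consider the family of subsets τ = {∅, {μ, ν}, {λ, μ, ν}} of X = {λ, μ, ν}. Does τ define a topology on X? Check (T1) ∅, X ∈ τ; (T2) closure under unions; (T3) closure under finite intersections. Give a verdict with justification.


τ IS a topology on X.

Axiom (T1): ∅ ∈ τ? Yes; X ∈ τ? Yes.
Axiom (T2/T3): check pairwise unions and intersections of members of τ.
All pairwise intersections and unions checked — each lies in τ. Therefore τ satisfies (T1), (T2), (T3): it IS a topology on X.


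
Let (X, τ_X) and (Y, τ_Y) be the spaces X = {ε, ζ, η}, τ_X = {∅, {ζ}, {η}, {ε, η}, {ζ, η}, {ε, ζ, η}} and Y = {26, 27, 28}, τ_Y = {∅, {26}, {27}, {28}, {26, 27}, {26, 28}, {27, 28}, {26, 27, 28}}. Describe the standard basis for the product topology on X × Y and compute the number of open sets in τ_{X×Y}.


Basis B = {∅ × ∅, {ζ} × {26}, {ζ} × {27}, {ζ} × {28}, {η} × {26}, {η} × {27}, {η} × {28}, {ε, η} × {26}, {ε, η} × {27}, {ε, η} × {28}, {ζ} × {26, 27}, {ζ} × {26, 28}, {ζ, η} × {26}, {ζ} × {27, 28}, {ζ, η} × {27}, {ζ, η} × {28}, {η} × {26, 27}, {η} × {26, 28}, {η} × {27, 28}, {ε, ζ, η} × {26}, {ε, ζ, η} × {27}, {ε, ζ, η} × {28}, {ζ} × {26, 27, 28}, {η} × {26, 27, 28}, {ε, η} × {26, 27}, {ε, η} × {26, 28}, {ε, η} × {27, 28}, {ζ, η} × {26, 27}, {ζ, η} × {26, 28}, {ζ, η} × {27, 28}, {ε, η} × {26, 27, 28}, {ε, ζ, η} × {26, 27}, {ε, ζ, η} × {26, 28}, {ε, ζ, η} × {27, 28}, {ζ, η} × {26, 27, 28}, {ε, ζ, η} × {26, 27, 28}}; |τ_{X×Y}| = 216.

Enumerate products U × V with U ∈ τ_X, V ∈ τ_Y (deduplicated):
  ∅ × ∅ = {} (∅)
  {ζ} × {26} = {(ζ,26)}
  {ζ} × {27} = {(ζ,27)}
  {ζ} × {28} = {(ζ,28)}
  {η} × {26} = {(η,26)}
  {η} × {27} = {(η,27)}
  {η} × {28} = {(η,28)}
  {ε, η} × {26} = {(ε,26), (η,26)}
  {ε, η} × {27} = {(ε,27), (η,27)}
  {ε, η} × {28} = {(ε,28), (η,28)}
  {ζ} × {26, 27} = {(ζ,26), (ζ,27)}
  {ζ} × {26, 28} = {(ζ,26), (ζ,28)}
  {ζ, η} × {26} = {(ζ,26), (η,26)}
  {ζ} × {27, 28} = {(ζ,27), (ζ,28)}
  {ζ, η} × {27} = {(ζ,27), (η,27)}
  {ζ, η} × {28} = {(ζ,28), (η,28)}
  {η} × {26, 27} = {(η,26), (η,27)}
  {η} × {26, 28} = {(η,26), (η,28)}
  {η} × {27, 28} = {(η,27), (η,28)}
  {ε, ζ, η} × {26} = {(ε,26), (ζ,26), (η,26)}
  {ε, ζ, η} × {27} = {(ε,27), (ζ,27), (η,27)}
  {ε, ζ, η} × {28} = {(ε,28), (ζ,28), (η,28)}
  {ζ} × {26, 27, 28} = {(ζ,26), (ζ,27), (ζ,28)}
  {η} × {26, 27, 28} = {(η,26), (η,27), (η,28)}
  {ε, η} × {26, 27} = {(ε,26), (ε,27), (η,26), (η,27)}
  {ε, η} × {26, 28} = {(ε,26), (ε,28), (η,26), (η,28)}
  {ε, η} × {27, 28} = {(ε,27), (ε,28), (η,27), (η,28)}
  {ζ, η} × {26, 27} = {(ζ,26), (ζ,27), (η,26), (η,27)}
  {ζ, η} × {26, 28} = {(ζ,26), (ζ,28), (η,26), (η,28)}
  {ζ, η} × {27, 28} = {(ζ,27), (ζ,28), (η,27), (η,28)}
  {ε, η} × {26, 27, 28} = {(ε,26), (ε,27), (ε,28), (η,26), (η,27), (η,28)}
  {ε, ζ, η} × {26, 27} = {(ε,26), (ε,27), (ζ,26), (ζ,27), (η,26), (η,27)}
  {ε, ζ, η} × {26, 28} = {(ε,26), (ε,28), (ζ,26), (ζ,28), (η,26), (η,28)}
  {ε, ζ, η} × {27, 28} = {(ε,27), (ε,28), (ζ,27), (ζ,28), (η,27), (η,28)}
  {ζ, η} × {26, 27, 28} = {(ζ,26), (ζ,27), (ζ,28), (η,26), (η,27), (η,28)}
  {ε, ζ, η} × {26, 27, 28} = {(ε,26), (ε,27), (ε,28), (ζ,26), (ζ,27), (ζ,28), (η,26), (η,27), (η,28)}
These 36 distinct sets form the basis B.
Close under arbitrary unions to get τ_{X×Y}; counting gives |τ_{X×Y}| = 216.


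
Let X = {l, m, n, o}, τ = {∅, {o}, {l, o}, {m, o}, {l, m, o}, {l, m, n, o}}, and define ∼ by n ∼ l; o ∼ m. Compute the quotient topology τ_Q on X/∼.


X/∼ = {[l=n], [m=o]}; |τ_Q| = 3.

Equivalence classes: [l=n], [m=o].
Quotient map π: X → X/∼ sends l ↦ [l=n], m ↦ [m=o], n ↦ [l=n], o ↦ [m=o].
For each subset V ⊆ X/∼, compute π^{-1}(V) ⊆ X and check whether π^{-1}(V) ∈ τ. V is open in τ_Q iff π^{-1}(V) ∈ τ.
  V = {}: π^{-1}(V) = ∅ ∈ τ ✓.
  V = {[l=n]}: π^{-1}(V) = {l, n} ∉ τ ✗.
  V = {[m=o]}: π^{-1}(V) = {m, o} ∈ τ ✓.
  V = {[l=n], [m=o]}: π^{-1}(V) = {l, m, n, o} ∈ τ ✓.
Open sets in the quotient: τ_Q = {{}, {[m=o]}, {[l=n], [m=o]}} (3 elements).


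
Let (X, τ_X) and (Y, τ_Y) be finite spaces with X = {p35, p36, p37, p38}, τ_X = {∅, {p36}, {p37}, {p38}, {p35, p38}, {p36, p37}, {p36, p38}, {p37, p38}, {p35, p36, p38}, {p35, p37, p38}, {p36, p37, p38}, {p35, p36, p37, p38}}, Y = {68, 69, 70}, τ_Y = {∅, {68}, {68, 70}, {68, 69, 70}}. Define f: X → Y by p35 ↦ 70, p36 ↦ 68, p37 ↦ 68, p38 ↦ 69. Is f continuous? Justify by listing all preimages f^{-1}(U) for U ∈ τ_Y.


f is NOT continuous.

Compute f^{-1}(U) for each U ∈ τ_Y:
  U = ∅: f^{-1}(U) = ∅ ∈ τ_X ✓.
  U = {68}: f^{-1}(U) = {p36, p37} ∈ τ_X ✓.
  U = {68, 70}: f^{-1}(U) = {p35, p36, p37} ∉ τ_X ✗.
  U = {68, 69, 70}: f^{-1}(U) = {p35, p36, p37, p38} ∈ τ_X ✓.
Found U = {68, 70} with f^{-1}(U) = {p35, p36, p37} not in τ_X. Therefore f is NOT continuous.


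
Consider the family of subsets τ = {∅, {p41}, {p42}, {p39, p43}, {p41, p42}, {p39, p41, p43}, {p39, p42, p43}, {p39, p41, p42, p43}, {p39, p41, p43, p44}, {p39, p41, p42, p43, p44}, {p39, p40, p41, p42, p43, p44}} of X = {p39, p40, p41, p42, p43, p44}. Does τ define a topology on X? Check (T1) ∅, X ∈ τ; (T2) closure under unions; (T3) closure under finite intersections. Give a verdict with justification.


τ IS a topology on X.

Axiom (T1): ∅ ∈ τ? Yes; X ∈ τ? Yes.
Axiom (T2/T3): check pairwise unions and intersections of members of τ.
All pairwise intersections and unions checked — each lies in τ. Therefore τ satisfies (T1), (T2), (T3): it IS a topology on X.


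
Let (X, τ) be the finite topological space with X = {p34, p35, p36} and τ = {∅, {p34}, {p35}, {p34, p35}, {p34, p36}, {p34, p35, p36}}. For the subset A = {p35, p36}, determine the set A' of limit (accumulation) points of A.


A' = ∅

For each x ∈ X, list the open sets U ∈ τ with x ∈ U, then check whether U ∩ (A ∖ {x}) ≠ ∅ for every such U.
  x = p34: open {p34} ∋ x has {p34} ∩ (A ∖ {p34}) = ∅, so x is NOT a limit point.
  x = p35: open {p35} ∋ x has {p35} ∩ (A ∖ {p35}) = ∅, so x is NOT a limit point.
  x = p36: open {p34, p36} ∋ x has {p34, p36} ∩ (A ∖ {p36}) = ∅, so x is NOT a limit point.
Collecting: A' = ∅.


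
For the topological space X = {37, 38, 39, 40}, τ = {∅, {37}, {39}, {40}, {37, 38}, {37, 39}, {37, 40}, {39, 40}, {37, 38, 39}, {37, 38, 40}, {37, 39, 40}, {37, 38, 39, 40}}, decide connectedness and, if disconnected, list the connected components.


(X, τ) is disconnected; components = [{39}, {40}, {37, 38}].

Find clopen sets (U ∈ τ with X ∖ U ∈ τ):
  U = ∅, X ∖ U = {37, 38, 39, 40} — both open, so U is clopen.
  U = {39}, X ∖ U = {37, 38, 40} — both open, so U is clopen.
  U = {40}, X ∖ U = {37, 38, 39} — both open, so U is clopen.
  U = {37, 38}, X ∖ U = {39, 40} — both open, so U is clopen.
  U = {39, 40}, X ∖ U = {37, 38} — both open, so U is clopen.
  U = {37, 38, 39}, X ∖ U = {40} — both open, so U is clopen.
  U = {37, 38, 40}, X ∖ U = {39} — both open, so U is clopen.
  U = {37, 38, 39, 40}, X ∖ U = ∅ — both open, so U is clopen.
Nontrivial clopen(s) exist: e.g. {37, 38}. So (X, τ) is disconnected.
Compute connected components by grouping points that agree on all clopens:
  component: {39}
  component: {40}
  component: {37, 38}


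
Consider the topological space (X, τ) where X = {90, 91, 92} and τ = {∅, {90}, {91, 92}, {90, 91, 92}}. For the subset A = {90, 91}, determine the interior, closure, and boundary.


int(A) = {90}, cl(A) = {90, 91, 92}, ∂A = {91, 92}.

Closed sets in (X, τ) are complements of opens:
  closed(X, τ) = {∅, {90}, {91, 92}, {90, 91, 92}}.
int(A) = ⋃ {U ∈ τ : U ⊆ A}. Opens contained in A: ∅, {90}.
Taking the union of these: int(A) = {90}.
cl(A) = ⋂ {C closed : A ⊆ C}. Closed sets containing A: {90, 91, 92}.
Intersecting these: cl(A) = {90, 91, 92}.
∂A = cl(A) ∖ int(A) = {90, 91, 92} ∖ {90} = {91, 92}.


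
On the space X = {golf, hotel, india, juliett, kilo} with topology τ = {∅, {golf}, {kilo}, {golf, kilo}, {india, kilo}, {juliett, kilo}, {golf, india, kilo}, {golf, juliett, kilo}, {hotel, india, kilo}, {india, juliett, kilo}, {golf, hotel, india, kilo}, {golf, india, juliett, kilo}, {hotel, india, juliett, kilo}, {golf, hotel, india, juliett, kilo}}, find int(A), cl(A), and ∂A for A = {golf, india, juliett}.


int(A) = {golf}, cl(A) = {golf, hotel, india, juliett}, ∂A = {hotel, india, juliett}.

Closed sets in (X, τ) are complements of opens:
  closed(X, τ) = {∅, {golf}, {hotel}, {juliett}, {golf, hotel}, {golf, juliett}, {hotel, india}, {hotel, juliett}, {golf, hotel, india}, {golf, hotel, juliett}, {hotel, india, juliett}, {golf, hotel, india, juliett}, {hotel, india, juliett, kilo}, {golf, hotel, india, juliett, kilo}}.
int(A) = ⋃ {U ∈ τ : U ⊆ A}. Opens contained in A: ∅, {golf}.
Taking the union of these: int(A) = {golf}.
cl(A) = ⋂ {C closed : A ⊆ C}. Closed sets containing A: {golf, hotel, india, juliett}, {golf, hotel, india, juliett, kilo}.
Intersecting these: cl(A) = {golf, hotel, india, juliett}.
∂A = cl(A) ∖ int(A) = {golf, hotel, india, juliett} ∖ {golf} = {hotel, india, juliett}.


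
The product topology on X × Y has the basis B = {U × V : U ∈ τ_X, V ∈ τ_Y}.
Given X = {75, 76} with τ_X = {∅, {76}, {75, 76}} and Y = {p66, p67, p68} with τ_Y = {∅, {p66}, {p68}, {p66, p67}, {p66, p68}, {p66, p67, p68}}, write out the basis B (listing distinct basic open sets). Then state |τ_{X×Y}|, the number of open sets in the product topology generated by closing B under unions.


Basis B = {∅ × ∅, {76} × {p66}, {76} × {p68}, {75, 76} × {p66}, {75, 76} × {p68}, {76} × {p66, p67}, {76} × {p66, p68}, {76} × {p66, p67, p68}, {75, 76} × {p66, p67}, {75, 76} × {p66, p68}, {75, 76} × {p66, p67, p68}}; |τ_{X×Y}| = 18.

Enumerate products U × V with U ∈ τ_X, V ∈ τ_Y (deduplicated):
  ∅ × ∅ = {} (∅)
  {76} × {p66} = {(76,p66)}
  {76} × {p68} = {(76,p68)}
  {75, 76} × {p66} = {(75,p66), (76,p66)}
  {75, 76} × {p68} = {(75,p68), (76,p68)}
  {76} × {p66, p67} = {(76,p66), (76,p67)}
  {76} × {p66, p68} = {(76,p66), (76,p68)}
  {76} × {p66, p67, p68} = {(76,p66), (76,p67), (76,p68)}
  {75, 76} × {p66, p67} = {(75,p66), (75,p67), (76,p66), (76,p67)}
  {75, 76} × {p66, p68} = {(75,p66), (75,p68), (76,p66), (76,p68)}
  {75, 76} × {p66, p67, p68} = {(75,p66), (75,p67), (75,p68), (76,p66), (76,p67), (76,p68)}
These 11 distinct sets form the basis B.
Close under arbitrary unions to get τ_{X×Y}; counting gives |τ_{X×Y}| = 18.


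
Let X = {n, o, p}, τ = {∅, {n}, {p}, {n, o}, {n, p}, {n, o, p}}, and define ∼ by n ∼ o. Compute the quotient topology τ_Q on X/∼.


X/∼ = {[n=o], [p]}; |τ_Q| = 4.

Equivalence classes: [n=o], [p].
Quotient map π: X → X/∼ sends n ↦ [n=o], o ↦ [n=o], p ↦ [p].
For each subset V ⊆ X/∼, compute π^{-1}(V) ⊆ X and check whether π^{-1}(V) ∈ τ. V is open in τ_Q iff π^{-1}(V) ∈ τ.
  V = {}: π^{-1}(V) = ∅ ∈ τ ✓.
  V = {[n=o]}: π^{-1}(V) = {n, o} ∈ τ ✓.
  V = {[p]}: π^{-1}(V) = {p} ∈ τ ✓.
  V = {[n=o], [p]}: π^{-1}(V) = {n, o, p} ∈ τ ✓.
Open sets in the quotient: τ_Q = {{}, {[n=o]}, {[p]}, {[n=o], [p]}} (4 elements).


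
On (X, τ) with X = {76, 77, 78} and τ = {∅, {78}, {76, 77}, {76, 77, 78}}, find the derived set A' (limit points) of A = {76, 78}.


A' = {77}

For each x ∈ X, list the open sets U ∈ τ with x ∈ U, then check whether U ∩ (A ∖ {x}) ≠ ∅ for every such U.
  x = 76: open {76, 77} ∋ x has {76, 77} ∩ (A ∖ {76}) = ∅, so x is NOT a limit point.
  x = 77: opens ∋ x are {76, 77}, {76, 77, 78}; each meets A ∖ {77}, so x IS a limit point.
  x = 78: open {78} ∋ x has {78} ∩ (A ∖ {78}) = ∅, so x is NOT a limit point.
Collecting: A' = {77}.


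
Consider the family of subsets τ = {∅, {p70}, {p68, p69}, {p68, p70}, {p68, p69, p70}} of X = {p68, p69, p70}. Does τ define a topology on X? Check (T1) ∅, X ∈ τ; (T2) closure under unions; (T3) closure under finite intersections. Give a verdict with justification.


τ is NOT a topology on X.

Axiom (T1): ∅ ∈ τ? Yes; X ∈ τ? Yes.
Axiom (T2/T3): check pairwise unions and intersections of members of τ.
Counterexample for (T3): {p68, p69} ∩ {p68, p70} = {p68} ∉ τ. Therefore τ is NOT a topology.


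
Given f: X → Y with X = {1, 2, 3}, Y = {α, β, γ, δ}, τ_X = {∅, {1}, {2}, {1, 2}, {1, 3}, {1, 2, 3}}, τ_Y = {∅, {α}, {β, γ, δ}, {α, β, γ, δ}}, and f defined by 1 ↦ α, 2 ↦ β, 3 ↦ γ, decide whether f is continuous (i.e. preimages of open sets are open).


f is NOT continuous.

Compute f^{-1}(U) for each U ∈ τ_Y:
  U = ∅: f^{-1}(U) = ∅ ∈ τ_X ✓.
  U = {α}: f^{-1}(U) = {1} ∈ τ_X ✓.
  U = {β, γ, δ}: f^{-1}(U) = {2, 3} ∉ τ_X ✗.
  U = {α, β, γ, δ}: f^{-1}(U) = {1, 2, 3} ∈ τ_X ✓.
Found U = {β, γ, δ} with f^{-1}(U) = {2, 3} not in τ_X. Therefore f is NOT continuous.


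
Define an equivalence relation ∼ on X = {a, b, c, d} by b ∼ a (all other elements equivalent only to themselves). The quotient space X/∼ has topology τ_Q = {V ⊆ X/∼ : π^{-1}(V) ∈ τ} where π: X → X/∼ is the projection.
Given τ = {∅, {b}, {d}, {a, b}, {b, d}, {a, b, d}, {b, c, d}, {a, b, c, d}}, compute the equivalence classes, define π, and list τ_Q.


X/∼ = {[a=b], [c], [d]}; |τ_Q| = 5.

Equivalence classes: [a=b], [c], [d].
Quotient map π: X → X/∼ sends a ↦ [a=b], b ↦ [a=b], c ↦ [c], d ↦ [d].
For each subset V ⊆ X/∼, compute π^{-1}(V) ⊆ X and check whether π^{-1}(V) ∈ τ. V is open in τ_Q iff π^{-1}(V) ∈ τ.
  V = {}: π^{-1}(V) = ∅ ∈ τ ✓.
  V = {[a=b]}: π^{-1}(V) = {a, b} ∈ τ ✓.
  V = {[c]}: π^{-1}(V) = {c} ∉ τ ✗.
  V = {[a=b], [c]}: π^{-1}(V) = {a, b, c} ∉ τ ✗.
  V = {[d]}: π^{-1}(V) = {d} ∈ τ ✓.
  V = {[a=b], [d]}: π^{-1}(V) = {a, b, d} ∈ τ ✓.
  V = {[c], [d]}: π^{-1}(V) = {c, d} ∉ τ ✗.
  V = {[a=b], [c], [d]}: π^{-1}(V) = {a, b, c, d} ∈ τ ✓.
Open sets in the quotient: τ_Q = {{}, {[a=b]}, {[d]}, {[a=b], [d]}, {[a=b], [c], [d]}} (5 elements).


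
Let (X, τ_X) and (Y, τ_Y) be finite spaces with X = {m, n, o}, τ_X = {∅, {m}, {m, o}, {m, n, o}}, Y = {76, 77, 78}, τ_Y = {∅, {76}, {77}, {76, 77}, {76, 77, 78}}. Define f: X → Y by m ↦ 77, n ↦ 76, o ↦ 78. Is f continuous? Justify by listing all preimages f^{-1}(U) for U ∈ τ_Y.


f is NOT continuous.

Compute f^{-1}(U) for each U ∈ τ_Y:
  U = ∅: f^{-1}(U) = ∅ ∈ τ_X ✓.
  U = {76}: f^{-1}(U) = {n} ∉ τ_X ✗.
  U = {77}: f^{-1}(U) = {m} ∈ τ_X ✓.
  U = {76, 77}: f^{-1}(U) = {m, n} ∉ τ_X ✗.
  U = {76, 77, 78}: f^{-1}(U) = {m, n, o} ∈ τ_X ✓.
Found U = {76} with f^{-1}(U) = {n} not in τ_X. Therefore f is NOT continuous.


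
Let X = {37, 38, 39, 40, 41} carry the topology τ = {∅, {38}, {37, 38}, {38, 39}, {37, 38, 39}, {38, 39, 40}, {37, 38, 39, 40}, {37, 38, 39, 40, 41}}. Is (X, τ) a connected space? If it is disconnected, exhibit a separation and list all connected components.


(X, τ) is connected.

Find clopen sets (U ∈ τ with X ∖ U ∈ τ):
  U = ∅, X ∖ U = {37, 38, 39, 40, 41} — both open, so U is clopen.
  U = {37, 38, 39, 40, 41}, X ∖ U = ∅ — both open, so U is clopen.
Only trivial clopens (∅ and X) exist, so (X, τ) is connected.
Compute connected components by grouping points that agree on all clopens:
  component: {37, 38, 39, 40, 41}


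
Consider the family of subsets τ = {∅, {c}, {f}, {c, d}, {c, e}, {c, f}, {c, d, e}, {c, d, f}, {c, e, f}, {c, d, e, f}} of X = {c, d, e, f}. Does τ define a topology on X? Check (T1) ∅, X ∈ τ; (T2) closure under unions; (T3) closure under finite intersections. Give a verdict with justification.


τ IS a topology on X.

Axiom (T1): ∅ ∈ τ? Yes; X ∈ τ? Yes.
Axiom (T2/T3): check pairwise unions and intersections of members of τ.
All pairwise intersections and unions checked — each lies in τ. Therefore τ satisfies (T1), (T2), (T3): it IS a topology on X.


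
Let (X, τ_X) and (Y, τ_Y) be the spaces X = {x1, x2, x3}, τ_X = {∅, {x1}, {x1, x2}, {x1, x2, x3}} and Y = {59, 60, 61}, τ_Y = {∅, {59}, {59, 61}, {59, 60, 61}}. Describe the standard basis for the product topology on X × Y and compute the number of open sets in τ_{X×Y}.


Basis B = {∅ × ∅, {x1} × {59}, {x1} × {59, 61}, {x1, x2} × {59}, {x1} × {59, 60, 61}, {x1, x2, x3} × {59}, {x1, x2} × {59, 61}, {x1, x2} × {59, 60, 61}, {x1, x2, x3} × {59, 61}, {x1, x2, x3} × {59, 60, 61}}; |τ_{X×Y}| = 20.

Enumerate products U × V with U ∈ τ_X, V ∈ τ_Y (deduplicated):
  ∅ × ∅ = {} (∅)
  {x1} × {59} = {(x1,59)}
  {x1} × {59, 61} = {(x1,59), (x1,61)}
  {x1, x2} × {59} = {(x1,59), (x2,59)}
  {x1} × {59, 60, 61} = {(x1,59), (x1,60), (x1,61)}
  {x1, x2, x3} × {59} = {(x1,59), (x2,59), (x3,59)}
  {x1, x2} × {59, 61} = {(x1,59), (x1,61), (x2,59), (x2,61)}
  {x1, x2} × {59, 60, 61} = {(x1,59), (x1,60), (x1,61), (x2,59), (x2,60), (x2,61)}
  {x1, x2, x3} × {59, 61} = {(x1,59), (x1,61), (x2,59), (x2,61), (x3,59), (x3,61)}
  {x1, x2, x3} × {59, 60, 61} = {(x1,59), (x1,60), (x1,61), (x2,59), (x2,60), (x2,61), (x3,59), (x3,60), (x3,61)}
These 10 distinct sets form the basis B.
Close under arbitrary unions to get τ_{X×Y}; counting gives |τ_{X×Y}| = 20.


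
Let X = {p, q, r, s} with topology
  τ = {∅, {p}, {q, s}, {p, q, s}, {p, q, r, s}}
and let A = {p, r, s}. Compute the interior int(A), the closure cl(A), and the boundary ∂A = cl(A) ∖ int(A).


int(A) = {p}, cl(A) = {p, q, r, s}, ∂A = {q, r, s}.

Closed sets in (X, τ) are complements of opens:
  closed(X, τ) = {∅, {r}, {p, r}, {q, r, s}, {p, q, r, s}}.
int(A) = ⋃ {U ∈ τ : U ⊆ A}. Opens contained in A: ∅, {p}.
Taking the union of these: int(A) = {p}.
cl(A) = ⋂ {C closed : A ⊆ C}. Closed sets containing A: {p, q, r, s}.
Intersecting these: cl(A) = {p, q, r, s}.
∂A = cl(A) ∖ int(A) = {p, q, r, s} ∖ {p} = {q, r, s}.
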